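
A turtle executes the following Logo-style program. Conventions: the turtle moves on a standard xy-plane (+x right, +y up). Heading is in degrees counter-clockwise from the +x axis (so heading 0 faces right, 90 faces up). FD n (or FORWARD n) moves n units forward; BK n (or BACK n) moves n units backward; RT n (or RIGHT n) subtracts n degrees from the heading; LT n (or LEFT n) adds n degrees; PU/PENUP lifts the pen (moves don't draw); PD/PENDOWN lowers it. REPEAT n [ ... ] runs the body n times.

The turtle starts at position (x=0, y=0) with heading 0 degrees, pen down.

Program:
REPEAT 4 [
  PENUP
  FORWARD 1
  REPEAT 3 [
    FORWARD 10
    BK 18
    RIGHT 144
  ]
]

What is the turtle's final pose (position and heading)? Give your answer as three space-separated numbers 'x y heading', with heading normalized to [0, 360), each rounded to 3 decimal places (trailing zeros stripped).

Executing turtle program step by step:
Start: pos=(0,0), heading=0, pen down
REPEAT 4 [
  -- iteration 1/4 --
  PU: pen up
  FD 1: (0,0) -> (1,0) [heading=0, move]
  REPEAT 3 [
    -- iteration 1/3 --
    FD 10: (1,0) -> (11,0) [heading=0, move]
    BK 18: (11,0) -> (-7,0) [heading=0, move]
    RT 144: heading 0 -> 216
    -- iteration 2/3 --
    FD 10: (-7,0) -> (-15.09,-5.878) [heading=216, move]
    BK 18: (-15.09,-5.878) -> (-0.528,4.702) [heading=216, move]
    RT 144: heading 216 -> 72
    -- iteration 3/3 --
    FD 10: (-0.528,4.702) -> (2.562,14.213) [heading=72, move]
    BK 18: (2.562,14.213) -> (-3,-2.906) [heading=72, move]
    RT 144: heading 72 -> 288
  ]
  -- iteration 2/4 --
  PU: pen up
  FD 1: (-3,-2.906) -> (-2.691,-3.857) [heading=288, move]
  REPEAT 3 [
    -- iteration 1/3 --
    FD 10: (-2.691,-3.857) -> (0.399,-13.368) [heading=288, move]
    BK 18: (0.399,-13.368) -> (-5.163,3.751) [heading=288, move]
    RT 144: heading 288 -> 144
    -- iteration 2/3 --
    FD 10: (-5.163,3.751) -> (-13.253,9.629) [heading=144, move]
    BK 18: (-13.253,9.629) -> (1.309,-0.951) [heading=144, move]
    RT 144: heading 144 -> 0
    -- iteration 3/3 --
    FD 10: (1.309,-0.951) -> (11.309,-0.951) [heading=0, move]
    BK 18: (11.309,-0.951) -> (-6.691,-0.951) [heading=0, move]
    RT 144: heading 0 -> 216
  ]
  -- iteration 3/4 --
  PU: pen up
  FD 1: (-6.691,-0.951) -> (-7.5,-1.539) [heading=216, move]
  REPEAT 3 [
    -- iteration 1/3 --
    FD 10: (-7.5,-1.539) -> (-15.59,-7.417) [heading=216, move]
    BK 18: (-15.59,-7.417) -> (-1.028,3.163) [heading=216, move]
    RT 144: heading 216 -> 72
    -- iteration 2/3 --
    FD 10: (-1.028,3.163) -> (2.062,12.674) [heading=72, move]
    BK 18: (2.062,12.674) -> (-3.5,-4.445) [heading=72, move]
    RT 144: heading 72 -> 288
    -- iteration 3/3 --
    FD 10: (-3.5,-4.445) -> (-0.41,-13.956) [heading=288, move]
    BK 18: (-0.41,-13.956) -> (-5.972,3.163) [heading=288, move]
    RT 144: heading 288 -> 144
  ]
  -- iteration 4/4 --
  PU: pen up
  FD 1: (-5.972,3.163) -> (-6.781,3.751) [heading=144, move]
  REPEAT 3 [
    -- iteration 1/3 --
    FD 10: (-6.781,3.751) -> (-14.871,9.629) [heading=144, move]
    BK 18: (-14.871,9.629) -> (-0.309,-0.951) [heading=144, move]
    RT 144: heading 144 -> 0
    -- iteration 2/3 --
    FD 10: (-0.309,-0.951) -> (9.691,-0.951) [heading=0, move]
    BK 18: (9.691,-0.951) -> (-8.309,-0.951) [heading=0, move]
    RT 144: heading 0 -> 216
    -- iteration 3/3 --
    FD 10: (-8.309,-0.951) -> (-16.399,-6.829) [heading=216, move]
    BK 18: (-16.399,-6.829) -> (-1.837,3.751) [heading=216, move]
    RT 144: heading 216 -> 72
  ]
]
Final: pos=(-1.837,3.751), heading=72, 0 segment(s) drawn

Answer: -1.837 3.751 72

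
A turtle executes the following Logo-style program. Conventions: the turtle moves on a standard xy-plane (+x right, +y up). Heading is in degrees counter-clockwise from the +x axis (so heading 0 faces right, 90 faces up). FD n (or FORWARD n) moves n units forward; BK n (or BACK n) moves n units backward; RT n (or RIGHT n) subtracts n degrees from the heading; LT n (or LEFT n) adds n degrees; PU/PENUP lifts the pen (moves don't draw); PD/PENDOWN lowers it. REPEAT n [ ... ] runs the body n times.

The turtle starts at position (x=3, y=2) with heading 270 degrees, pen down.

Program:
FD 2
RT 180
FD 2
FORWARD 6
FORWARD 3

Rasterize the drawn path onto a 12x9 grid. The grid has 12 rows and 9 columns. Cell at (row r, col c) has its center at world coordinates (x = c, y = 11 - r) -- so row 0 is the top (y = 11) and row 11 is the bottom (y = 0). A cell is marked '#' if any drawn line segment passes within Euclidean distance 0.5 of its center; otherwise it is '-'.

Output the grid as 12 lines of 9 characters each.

Segment 0: (3,2) -> (3,0)
Segment 1: (3,0) -> (3,2)
Segment 2: (3,2) -> (3,8)
Segment 3: (3,8) -> (3,11)

Answer: ---#-----
---#-----
---#-----
---#-----
---#-----
---#-----
---#-----
---#-----
---#-----
---#-----
---#-----
---#-----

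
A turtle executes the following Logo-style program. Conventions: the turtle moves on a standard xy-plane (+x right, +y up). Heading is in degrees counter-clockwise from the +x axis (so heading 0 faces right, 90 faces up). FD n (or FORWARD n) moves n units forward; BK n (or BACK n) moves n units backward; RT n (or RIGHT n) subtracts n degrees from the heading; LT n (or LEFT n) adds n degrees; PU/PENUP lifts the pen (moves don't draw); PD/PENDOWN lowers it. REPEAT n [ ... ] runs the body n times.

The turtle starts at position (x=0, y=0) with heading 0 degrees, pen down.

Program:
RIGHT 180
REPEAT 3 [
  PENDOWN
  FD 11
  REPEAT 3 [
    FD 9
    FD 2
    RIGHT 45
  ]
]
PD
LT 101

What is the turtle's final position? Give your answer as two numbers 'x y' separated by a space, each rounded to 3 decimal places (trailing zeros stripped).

Answer: -14.222 -3.222

Derivation:
Executing turtle program step by step:
Start: pos=(0,0), heading=0, pen down
RT 180: heading 0 -> 180
REPEAT 3 [
  -- iteration 1/3 --
  PD: pen down
  FD 11: (0,0) -> (-11,0) [heading=180, draw]
  REPEAT 3 [
    -- iteration 1/3 --
    FD 9: (-11,0) -> (-20,0) [heading=180, draw]
    FD 2: (-20,0) -> (-22,0) [heading=180, draw]
    RT 45: heading 180 -> 135
    -- iteration 2/3 --
    FD 9: (-22,0) -> (-28.364,6.364) [heading=135, draw]
    FD 2: (-28.364,6.364) -> (-29.778,7.778) [heading=135, draw]
    RT 45: heading 135 -> 90
    -- iteration 3/3 --
    FD 9: (-29.778,7.778) -> (-29.778,16.778) [heading=90, draw]
    FD 2: (-29.778,16.778) -> (-29.778,18.778) [heading=90, draw]
    RT 45: heading 90 -> 45
  ]
  -- iteration 2/3 --
  PD: pen down
  FD 11: (-29.778,18.778) -> (-22,26.556) [heading=45, draw]
  REPEAT 3 [
    -- iteration 1/3 --
    FD 9: (-22,26.556) -> (-15.636,32.92) [heading=45, draw]
    FD 2: (-15.636,32.92) -> (-14.222,34.335) [heading=45, draw]
    RT 45: heading 45 -> 0
    -- iteration 2/3 --
    FD 9: (-14.222,34.335) -> (-5.222,34.335) [heading=0, draw]
    FD 2: (-5.222,34.335) -> (-3.222,34.335) [heading=0, draw]
    RT 45: heading 0 -> 315
    -- iteration 3/3 --
    FD 9: (-3.222,34.335) -> (3.142,27.971) [heading=315, draw]
    FD 2: (3.142,27.971) -> (4.556,26.556) [heading=315, draw]
    RT 45: heading 315 -> 270
  ]
  -- iteration 3/3 --
  PD: pen down
  FD 11: (4.556,26.556) -> (4.556,15.556) [heading=270, draw]
  REPEAT 3 [
    -- iteration 1/3 --
    FD 9: (4.556,15.556) -> (4.556,6.556) [heading=270, draw]
    FD 2: (4.556,6.556) -> (4.556,4.556) [heading=270, draw]
    RT 45: heading 270 -> 225
    -- iteration 2/3 --
    FD 9: (4.556,4.556) -> (-1.808,-1.808) [heading=225, draw]
    FD 2: (-1.808,-1.808) -> (-3.222,-3.222) [heading=225, draw]
    RT 45: heading 225 -> 180
    -- iteration 3/3 --
    FD 9: (-3.222,-3.222) -> (-12.222,-3.222) [heading=180, draw]
    FD 2: (-12.222,-3.222) -> (-14.222,-3.222) [heading=180, draw]
    RT 45: heading 180 -> 135
  ]
]
PD: pen down
LT 101: heading 135 -> 236
Final: pos=(-14.222,-3.222), heading=236, 21 segment(s) drawn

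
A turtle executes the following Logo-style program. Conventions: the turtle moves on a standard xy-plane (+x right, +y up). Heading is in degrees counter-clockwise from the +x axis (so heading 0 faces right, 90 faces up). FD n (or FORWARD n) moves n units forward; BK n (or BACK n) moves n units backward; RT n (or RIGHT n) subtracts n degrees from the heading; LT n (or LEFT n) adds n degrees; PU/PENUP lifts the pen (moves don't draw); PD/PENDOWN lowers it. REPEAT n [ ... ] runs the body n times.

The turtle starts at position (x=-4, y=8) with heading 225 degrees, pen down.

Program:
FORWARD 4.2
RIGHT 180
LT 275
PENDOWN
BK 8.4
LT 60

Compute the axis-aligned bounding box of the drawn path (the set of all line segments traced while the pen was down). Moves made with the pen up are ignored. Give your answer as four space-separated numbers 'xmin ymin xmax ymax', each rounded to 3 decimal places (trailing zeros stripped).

Answer: -13.405 5.03 -4 10.43

Derivation:
Executing turtle program step by step:
Start: pos=(-4,8), heading=225, pen down
FD 4.2: (-4,8) -> (-6.97,5.03) [heading=225, draw]
RT 180: heading 225 -> 45
LT 275: heading 45 -> 320
PD: pen down
BK 8.4: (-6.97,5.03) -> (-13.405,10.43) [heading=320, draw]
LT 60: heading 320 -> 20
Final: pos=(-13.405,10.43), heading=20, 2 segment(s) drawn

Segment endpoints: x in {-13.405, -6.97, -4}, y in {5.03, 8, 10.43}
xmin=-13.405, ymin=5.03, xmax=-4, ymax=10.43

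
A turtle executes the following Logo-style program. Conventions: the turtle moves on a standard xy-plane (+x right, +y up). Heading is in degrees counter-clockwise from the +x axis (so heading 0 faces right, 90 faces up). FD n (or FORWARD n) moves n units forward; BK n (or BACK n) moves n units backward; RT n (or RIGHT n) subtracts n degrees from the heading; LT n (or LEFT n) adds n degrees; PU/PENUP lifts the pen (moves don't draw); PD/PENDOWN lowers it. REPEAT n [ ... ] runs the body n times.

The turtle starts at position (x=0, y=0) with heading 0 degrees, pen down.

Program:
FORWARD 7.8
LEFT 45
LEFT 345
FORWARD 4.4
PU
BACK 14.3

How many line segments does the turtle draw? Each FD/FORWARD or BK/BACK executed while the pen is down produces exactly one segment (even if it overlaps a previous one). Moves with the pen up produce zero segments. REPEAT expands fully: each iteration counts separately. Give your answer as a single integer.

Answer: 2

Derivation:
Executing turtle program step by step:
Start: pos=(0,0), heading=0, pen down
FD 7.8: (0,0) -> (7.8,0) [heading=0, draw]
LT 45: heading 0 -> 45
LT 345: heading 45 -> 30
FD 4.4: (7.8,0) -> (11.611,2.2) [heading=30, draw]
PU: pen up
BK 14.3: (11.611,2.2) -> (-0.774,-4.95) [heading=30, move]
Final: pos=(-0.774,-4.95), heading=30, 2 segment(s) drawn
Segments drawn: 2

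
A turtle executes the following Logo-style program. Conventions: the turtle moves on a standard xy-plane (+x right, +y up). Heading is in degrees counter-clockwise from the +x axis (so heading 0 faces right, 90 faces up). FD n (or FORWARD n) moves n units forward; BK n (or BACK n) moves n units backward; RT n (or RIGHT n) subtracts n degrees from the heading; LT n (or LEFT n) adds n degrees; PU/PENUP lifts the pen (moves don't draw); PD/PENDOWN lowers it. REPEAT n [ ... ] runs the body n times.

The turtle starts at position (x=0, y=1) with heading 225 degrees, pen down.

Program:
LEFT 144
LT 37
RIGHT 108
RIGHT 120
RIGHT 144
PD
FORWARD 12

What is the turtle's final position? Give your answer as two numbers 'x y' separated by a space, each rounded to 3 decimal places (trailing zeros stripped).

Executing turtle program step by step:
Start: pos=(0,1), heading=225, pen down
LT 144: heading 225 -> 9
LT 37: heading 9 -> 46
RT 108: heading 46 -> 298
RT 120: heading 298 -> 178
RT 144: heading 178 -> 34
PD: pen down
FD 12: (0,1) -> (9.948,7.71) [heading=34, draw]
Final: pos=(9.948,7.71), heading=34, 1 segment(s) drawn

Answer: 9.948 7.71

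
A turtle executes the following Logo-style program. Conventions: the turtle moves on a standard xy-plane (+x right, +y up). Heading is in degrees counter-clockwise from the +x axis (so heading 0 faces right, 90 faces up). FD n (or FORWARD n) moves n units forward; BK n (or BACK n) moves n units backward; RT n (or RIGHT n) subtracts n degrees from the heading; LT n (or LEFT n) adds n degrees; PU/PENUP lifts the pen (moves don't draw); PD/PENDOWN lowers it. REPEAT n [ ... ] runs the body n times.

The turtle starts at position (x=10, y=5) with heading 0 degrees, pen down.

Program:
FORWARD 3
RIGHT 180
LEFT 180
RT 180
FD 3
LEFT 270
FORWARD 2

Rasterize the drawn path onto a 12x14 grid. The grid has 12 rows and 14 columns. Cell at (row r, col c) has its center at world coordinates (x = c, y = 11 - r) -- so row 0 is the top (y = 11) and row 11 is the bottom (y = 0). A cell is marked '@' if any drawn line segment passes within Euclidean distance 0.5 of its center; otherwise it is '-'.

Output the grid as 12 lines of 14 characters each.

Segment 0: (10,5) -> (13,5)
Segment 1: (13,5) -> (10,5)
Segment 2: (10,5) -> (10,7)

Answer: --------------
--------------
--------------
--------------
----------@---
----------@---
----------@@@@
--------------
--------------
--------------
--------------
--------------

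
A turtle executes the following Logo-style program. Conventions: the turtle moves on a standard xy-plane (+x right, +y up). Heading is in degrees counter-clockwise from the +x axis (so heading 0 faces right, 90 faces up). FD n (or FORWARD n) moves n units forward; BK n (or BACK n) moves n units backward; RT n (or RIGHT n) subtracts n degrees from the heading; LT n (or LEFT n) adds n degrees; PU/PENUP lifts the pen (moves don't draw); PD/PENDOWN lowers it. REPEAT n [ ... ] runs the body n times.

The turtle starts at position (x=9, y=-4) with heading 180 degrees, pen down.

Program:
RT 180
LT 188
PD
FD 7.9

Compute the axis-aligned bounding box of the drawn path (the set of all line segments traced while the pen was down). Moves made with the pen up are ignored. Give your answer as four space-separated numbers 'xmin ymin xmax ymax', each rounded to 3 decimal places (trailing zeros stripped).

Executing turtle program step by step:
Start: pos=(9,-4), heading=180, pen down
RT 180: heading 180 -> 0
LT 188: heading 0 -> 188
PD: pen down
FD 7.9: (9,-4) -> (1.177,-5.099) [heading=188, draw]
Final: pos=(1.177,-5.099), heading=188, 1 segment(s) drawn

Segment endpoints: x in {1.177, 9}, y in {-5.099, -4}
xmin=1.177, ymin=-5.099, xmax=9, ymax=-4

Answer: 1.177 -5.099 9 -4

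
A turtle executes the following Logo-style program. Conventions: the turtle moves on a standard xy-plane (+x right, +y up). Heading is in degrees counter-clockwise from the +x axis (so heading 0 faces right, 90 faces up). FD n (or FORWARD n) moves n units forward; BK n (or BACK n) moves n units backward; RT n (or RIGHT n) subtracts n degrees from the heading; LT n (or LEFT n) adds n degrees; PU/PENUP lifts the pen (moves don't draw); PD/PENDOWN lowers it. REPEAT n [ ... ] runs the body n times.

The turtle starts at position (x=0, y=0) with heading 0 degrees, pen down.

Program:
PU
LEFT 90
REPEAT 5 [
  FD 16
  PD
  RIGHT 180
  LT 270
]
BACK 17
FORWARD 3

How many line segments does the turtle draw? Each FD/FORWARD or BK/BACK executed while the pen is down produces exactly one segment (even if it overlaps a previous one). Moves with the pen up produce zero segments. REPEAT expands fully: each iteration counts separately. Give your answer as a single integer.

Executing turtle program step by step:
Start: pos=(0,0), heading=0, pen down
PU: pen up
LT 90: heading 0 -> 90
REPEAT 5 [
  -- iteration 1/5 --
  FD 16: (0,0) -> (0,16) [heading=90, move]
  PD: pen down
  RT 180: heading 90 -> 270
  LT 270: heading 270 -> 180
  -- iteration 2/5 --
  FD 16: (0,16) -> (-16,16) [heading=180, draw]
  PD: pen down
  RT 180: heading 180 -> 0
  LT 270: heading 0 -> 270
  -- iteration 3/5 --
  FD 16: (-16,16) -> (-16,0) [heading=270, draw]
  PD: pen down
  RT 180: heading 270 -> 90
  LT 270: heading 90 -> 0
  -- iteration 4/5 --
  FD 16: (-16,0) -> (0,0) [heading=0, draw]
  PD: pen down
  RT 180: heading 0 -> 180
  LT 270: heading 180 -> 90
  -- iteration 5/5 --
  FD 16: (0,0) -> (0,16) [heading=90, draw]
  PD: pen down
  RT 180: heading 90 -> 270
  LT 270: heading 270 -> 180
]
BK 17: (0,16) -> (17,16) [heading=180, draw]
FD 3: (17,16) -> (14,16) [heading=180, draw]
Final: pos=(14,16), heading=180, 6 segment(s) drawn
Segments drawn: 6

Answer: 6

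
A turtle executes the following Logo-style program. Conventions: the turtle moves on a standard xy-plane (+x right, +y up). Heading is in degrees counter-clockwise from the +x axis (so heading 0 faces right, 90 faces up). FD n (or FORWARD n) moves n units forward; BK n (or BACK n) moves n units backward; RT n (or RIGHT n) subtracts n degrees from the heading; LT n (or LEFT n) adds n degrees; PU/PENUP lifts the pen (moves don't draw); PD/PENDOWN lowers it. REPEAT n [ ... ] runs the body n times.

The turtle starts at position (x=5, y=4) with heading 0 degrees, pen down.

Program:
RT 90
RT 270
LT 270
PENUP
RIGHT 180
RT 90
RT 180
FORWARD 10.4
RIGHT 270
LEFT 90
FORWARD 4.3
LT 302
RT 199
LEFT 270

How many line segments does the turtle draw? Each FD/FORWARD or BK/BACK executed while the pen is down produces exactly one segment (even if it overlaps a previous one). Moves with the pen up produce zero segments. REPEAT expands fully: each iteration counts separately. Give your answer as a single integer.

Executing turtle program step by step:
Start: pos=(5,4), heading=0, pen down
RT 90: heading 0 -> 270
RT 270: heading 270 -> 0
LT 270: heading 0 -> 270
PU: pen up
RT 180: heading 270 -> 90
RT 90: heading 90 -> 0
RT 180: heading 0 -> 180
FD 10.4: (5,4) -> (-5.4,4) [heading=180, move]
RT 270: heading 180 -> 270
LT 90: heading 270 -> 0
FD 4.3: (-5.4,4) -> (-1.1,4) [heading=0, move]
LT 302: heading 0 -> 302
RT 199: heading 302 -> 103
LT 270: heading 103 -> 13
Final: pos=(-1.1,4), heading=13, 0 segment(s) drawn
Segments drawn: 0

Answer: 0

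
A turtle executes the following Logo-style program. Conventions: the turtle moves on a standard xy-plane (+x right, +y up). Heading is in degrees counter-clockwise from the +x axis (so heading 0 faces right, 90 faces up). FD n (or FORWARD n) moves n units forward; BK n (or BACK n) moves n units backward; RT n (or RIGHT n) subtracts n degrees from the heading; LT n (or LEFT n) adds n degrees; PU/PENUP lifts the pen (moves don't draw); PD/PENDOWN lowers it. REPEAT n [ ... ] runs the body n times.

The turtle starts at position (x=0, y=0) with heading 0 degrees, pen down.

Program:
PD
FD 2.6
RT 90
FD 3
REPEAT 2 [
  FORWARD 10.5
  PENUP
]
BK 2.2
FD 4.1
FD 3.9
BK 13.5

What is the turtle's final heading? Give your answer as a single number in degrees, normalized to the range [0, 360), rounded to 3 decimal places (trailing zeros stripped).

Answer: 270

Derivation:
Executing turtle program step by step:
Start: pos=(0,0), heading=0, pen down
PD: pen down
FD 2.6: (0,0) -> (2.6,0) [heading=0, draw]
RT 90: heading 0 -> 270
FD 3: (2.6,0) -> (2.6,-3) [heading=270, draw]
REPEAT 2 [
  -- iteration 1/2 --
  FD 10.5: (2.6,-3) -> (2.6,-13.5) [heading=270, draw]
  PU: pen up
  -- iteration 2/2 --
  FD 10.5: (2.6,-13.5) -> (2.6,-24) [heading=270, move]
  PU: pen up
]
BK 2.2: (2.6,-24) -> (2.6,-21.8) [heading=270, move]
FD 4.1: (2.6,-21.8) -> (2.6,-25.9) [heading=270, move]
FD 3.9: (2.6,-25.9) -> (2.6,-29.8) [heading=270, move]
BK 13.5: (2.6,-29.8) -> (2.6,-16.3) [heading=270, move]
Final: pos=(2.6,-16.3), heading=270, 3 segment(s) drawn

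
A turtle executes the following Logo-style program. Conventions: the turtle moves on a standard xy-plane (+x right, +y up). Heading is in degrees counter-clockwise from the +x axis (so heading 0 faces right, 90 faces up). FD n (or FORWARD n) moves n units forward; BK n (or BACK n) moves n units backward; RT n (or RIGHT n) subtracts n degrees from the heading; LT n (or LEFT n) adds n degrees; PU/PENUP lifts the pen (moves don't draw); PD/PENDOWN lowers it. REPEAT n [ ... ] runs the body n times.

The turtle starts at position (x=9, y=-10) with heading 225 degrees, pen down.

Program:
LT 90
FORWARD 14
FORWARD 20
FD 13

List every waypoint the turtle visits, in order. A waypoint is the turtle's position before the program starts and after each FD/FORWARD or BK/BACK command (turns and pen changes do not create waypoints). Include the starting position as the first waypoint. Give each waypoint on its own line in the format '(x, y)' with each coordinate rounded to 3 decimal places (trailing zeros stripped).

Answer: (9, -10)
(18.899, -19.899)
(33.042, -34.042)
(42.234, -43.234)

Derivation:
Executing turtle program step by step:
Start: pos=(9,-10), heading=225, pen down
LT 90: heading 225 -> 315
FD 14: (9,-10) -> (18.899,-19.899) [heading=315, draw]
FD 20: (18.899,-19.899) -> (33.042,-34.042) [heading=315, draw]
FD 13: (33.042,-34.042) -> (42.234,-43.234) [heading=315, draw]
Final: pos=(42.234,-43.234), heading=315, 3 segment(s) drawn
Waypoints (4 total):
(9, -10)
(18.899, -19.899)
(33.042, -34.042)
(42.234, -43.234)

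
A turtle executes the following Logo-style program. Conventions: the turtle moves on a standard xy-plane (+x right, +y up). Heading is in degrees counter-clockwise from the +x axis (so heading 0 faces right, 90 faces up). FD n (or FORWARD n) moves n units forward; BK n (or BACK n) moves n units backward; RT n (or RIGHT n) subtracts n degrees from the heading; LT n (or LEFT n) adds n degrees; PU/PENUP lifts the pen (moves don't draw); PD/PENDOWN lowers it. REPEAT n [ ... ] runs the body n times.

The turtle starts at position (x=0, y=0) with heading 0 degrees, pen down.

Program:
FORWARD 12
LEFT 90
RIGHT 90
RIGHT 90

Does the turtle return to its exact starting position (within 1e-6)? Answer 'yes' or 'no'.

Executing turtle program step by step:
Start: pos=(0,0), heading=0, pen down
FD 12: (0,0) -> (12,0) [heading=0, draw]
LT 90: heading 0 -> 90
RT 90: heading 90 -> 0
RT 90: heading 0 -> 270
Final: pos=(12,0), heading=270, 1 segment(s) drawn

Start position: (0, 0)
Final position: (12, 0)
Distance = 12; >= 1e-6 -> NOT closed

Answer: no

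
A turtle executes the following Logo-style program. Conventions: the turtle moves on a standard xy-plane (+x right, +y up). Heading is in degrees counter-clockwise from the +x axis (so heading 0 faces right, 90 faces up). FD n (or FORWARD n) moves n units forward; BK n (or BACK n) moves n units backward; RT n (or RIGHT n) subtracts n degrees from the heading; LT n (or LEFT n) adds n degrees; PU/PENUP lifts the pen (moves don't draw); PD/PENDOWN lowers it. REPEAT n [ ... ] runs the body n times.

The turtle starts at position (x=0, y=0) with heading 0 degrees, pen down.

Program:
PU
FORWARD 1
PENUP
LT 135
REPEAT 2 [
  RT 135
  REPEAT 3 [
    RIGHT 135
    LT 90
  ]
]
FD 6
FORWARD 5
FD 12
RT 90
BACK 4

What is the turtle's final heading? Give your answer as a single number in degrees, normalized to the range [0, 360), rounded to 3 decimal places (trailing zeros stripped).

Executing turtle program step by step:
Start: pos=(0,0), heading=0, pen down
PU: pen up
FD 1: (0,0) -> (1,0) [heading=0, move]
PU: pen up
LT 135: heading 0 -> 135
REPEAT 2 [
  -- iteration 1/2 --
  RT 135: heading 135 -> 0
  REPEAT 3 [
    -- iteration 1/3 --
    RT 135: heading 0 -> 225
    LT 90: heading 225 -> 315
    -- iteration 2/3 --
    RT 135: heading 315 -> 180
    LT 90: heading 180 -> 270
    -- iteration 3/3 --
    RT 135: heading 270 -> 135
    LT 90: heading 135 -> 225
  ]
  -- iteration 2/2 --
  RT 135: heading 225 -> 90
  REPEAT 3 [
    -- iteration 1/3 --
    RT 135: heading 90 -> 315
    LT 90: heading 315 -> 45
    -- iteration 2/3 --
    RT 135: heading 45 -> 270
    LT 90: heading 270 -> 0
    -- iteration 3/3 --
    RT 135: heading 0 -> 225
    LT 90: heading 225 -> 315
  ]
]
FD 6: (1,0) -> (5.243,-4.243) [heading=315, move]
FD 5: (5.243,-4.243) -> (8.778,-7.778) [heading=315, move]
FD 12: (8.778,-7.778) -> (17.263,-16.263) [heading=315, move]
RT 90: heading 315 -> 225
BK 4: (17.263,-16.263) -> (20.092,-13.435) [heading=225, move]
Final: pos=(20.092,-13.435), heading=225, 0 segment(s) drawn

Answer: 225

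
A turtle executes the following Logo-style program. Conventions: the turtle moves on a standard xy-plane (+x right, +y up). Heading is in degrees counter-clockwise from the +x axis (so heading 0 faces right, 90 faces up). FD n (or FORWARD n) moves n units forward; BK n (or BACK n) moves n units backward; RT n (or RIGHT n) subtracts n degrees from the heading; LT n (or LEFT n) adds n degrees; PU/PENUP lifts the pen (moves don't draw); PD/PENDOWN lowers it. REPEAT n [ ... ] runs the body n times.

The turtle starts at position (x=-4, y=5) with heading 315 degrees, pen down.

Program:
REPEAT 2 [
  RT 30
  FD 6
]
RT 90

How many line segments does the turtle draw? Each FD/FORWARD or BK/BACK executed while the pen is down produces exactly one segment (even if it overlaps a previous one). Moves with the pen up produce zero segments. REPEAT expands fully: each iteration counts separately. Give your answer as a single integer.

Answer: 2

Derivation:
Executing turtle program step by step:
Start: pos=(-4,5), heading=315, pen down
REPEAT 2 [
  -- iteration 1/2 --
  RT 30: heading 315 -> 285
  FD 6: (-4,5) -> (-2.447,-0.796) [heading=285, draw]
  -- iteration 2/2 --
  RT 30: heading 285 -> 255
  FD 6: (-2.447,-0.796) -> (-4,-6.591) [heading=255, draw]
]
RT 90: heading 255 -> 165
Final: pos=(-4,-6.591), heading=165, 2 segment(s) drawn
Segments drawn: 2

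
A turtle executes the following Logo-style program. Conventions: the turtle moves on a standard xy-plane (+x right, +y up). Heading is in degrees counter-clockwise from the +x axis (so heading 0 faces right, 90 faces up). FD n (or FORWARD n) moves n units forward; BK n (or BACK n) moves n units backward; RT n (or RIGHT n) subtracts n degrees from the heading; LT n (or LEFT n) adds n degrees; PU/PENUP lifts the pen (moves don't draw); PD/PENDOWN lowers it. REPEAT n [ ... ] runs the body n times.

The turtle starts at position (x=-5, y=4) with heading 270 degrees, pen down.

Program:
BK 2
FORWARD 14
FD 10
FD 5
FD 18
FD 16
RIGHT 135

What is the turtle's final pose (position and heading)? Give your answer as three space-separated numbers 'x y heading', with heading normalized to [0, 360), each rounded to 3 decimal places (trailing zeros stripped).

Executing turtle program step by step:
Start: pos=(-5,4), heading=270, pen down
BK 2: (-5,4) -> (-5,6) [heading=270, draw]
FD 14: (-5,6) -> (-5,-8) [heading=270, draw]
FD 10: (-5,-8) -> (-5,-18) [heading=270, draw]
FD 5: (-5,-18) -> (-5,-23) [heading=270, draw]
FD 18: (-5,-23) -> (-5,-41) [heading=270, draw]
FD 16: (-5,-41) -> (-5,-57) [heading=270, draw]
RT 135: heading 270 -> 135
Final: pos=(-5,-57), heading=135, 6 segment(s) drawn

Answer: -5 -57 135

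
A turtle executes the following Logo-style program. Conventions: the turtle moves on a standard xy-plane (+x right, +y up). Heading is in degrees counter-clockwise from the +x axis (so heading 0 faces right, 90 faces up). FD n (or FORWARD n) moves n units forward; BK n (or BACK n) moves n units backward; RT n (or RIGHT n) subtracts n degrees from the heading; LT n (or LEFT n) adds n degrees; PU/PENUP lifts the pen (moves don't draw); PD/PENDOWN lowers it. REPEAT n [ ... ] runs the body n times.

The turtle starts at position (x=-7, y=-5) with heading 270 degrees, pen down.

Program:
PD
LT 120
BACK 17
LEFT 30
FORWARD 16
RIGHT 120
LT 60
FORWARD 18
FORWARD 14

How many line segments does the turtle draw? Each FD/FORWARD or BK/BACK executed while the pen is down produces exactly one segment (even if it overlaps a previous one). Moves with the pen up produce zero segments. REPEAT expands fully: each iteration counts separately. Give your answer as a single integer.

Executing turtle program step by step:
Start: pos=(-7,-5), heading=270, pen down
PD: pen down
LT 120: heading 270 -> 30
BK 17: (-7,-5) -> (-21.722,-13.5) [heading=30, draw]
LT 30: heading 30 -> 60
FD 16: (-21.722,-13.5) -> (-13.722,0.356) [heading=60, draw]
RT 120: heading 60 -> 300
LT 60: heading 300 -> 0
FD 18: (-13.722,0.356) -> (4.278,0.356) [heading=0, draw]
FD 14: (4.278,0.356) -> (18.278,0.356) [heading=0, draw]
Final: pos=(18.278,0.356), heading=0, 4 segment(s) drawn
Segments drawn: 4

Answer: 4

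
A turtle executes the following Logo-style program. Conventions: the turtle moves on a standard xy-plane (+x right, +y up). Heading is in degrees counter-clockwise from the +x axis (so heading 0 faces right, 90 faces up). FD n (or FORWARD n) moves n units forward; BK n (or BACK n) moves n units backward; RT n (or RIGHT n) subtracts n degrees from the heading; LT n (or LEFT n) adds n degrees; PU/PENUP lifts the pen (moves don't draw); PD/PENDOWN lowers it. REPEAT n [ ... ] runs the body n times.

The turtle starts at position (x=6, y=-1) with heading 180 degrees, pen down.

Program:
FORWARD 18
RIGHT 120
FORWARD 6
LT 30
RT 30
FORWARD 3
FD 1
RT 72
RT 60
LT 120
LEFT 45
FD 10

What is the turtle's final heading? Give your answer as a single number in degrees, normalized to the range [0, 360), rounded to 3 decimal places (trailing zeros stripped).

Executing turtle program step by step:
Start: pos=(6,-1), heading=180, pen down
FD 18: (6,-1) -> (-12,-1) [heading=180, draw]
RT 120: heading 180 -> 60
FD 6: (-12,-1) -> (-9,4.196) [heading=60, draw]
LT 30: heading 60 -> 90
RT 30: heading 90 -> 60
FD 3: (-9,4.196) -> (-7.5,6.794) [heading=60, draw]
FD 1: (-7.5,6.794) -> (-7,7.66) [heading=60, draw]
RT 72: heading 60 -> 348
RT 60: heading 348 -> 288
LT 120: heading 288 -> 48
LT 45: heading 48 -> 93
FD 10: (-7,7.66) -> (-7.523,17.647) [heading=93, draw]
Final: pos=(-7.523,17.647), heading=93, 5 segment(s) drawn

Answer: 93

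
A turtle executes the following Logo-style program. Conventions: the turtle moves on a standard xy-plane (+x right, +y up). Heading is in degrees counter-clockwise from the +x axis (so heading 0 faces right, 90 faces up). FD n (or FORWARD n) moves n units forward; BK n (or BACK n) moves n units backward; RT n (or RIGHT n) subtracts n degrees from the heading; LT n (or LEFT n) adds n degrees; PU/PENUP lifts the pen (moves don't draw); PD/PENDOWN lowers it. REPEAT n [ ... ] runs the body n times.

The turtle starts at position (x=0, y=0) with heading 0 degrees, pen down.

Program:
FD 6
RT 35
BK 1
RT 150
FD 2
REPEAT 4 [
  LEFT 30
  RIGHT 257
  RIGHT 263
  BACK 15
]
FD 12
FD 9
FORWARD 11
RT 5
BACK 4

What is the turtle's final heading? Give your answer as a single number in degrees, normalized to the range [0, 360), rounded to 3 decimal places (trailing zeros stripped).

Answer: 10

Derivation:
Executing turtle program step by step:
Start: pos=(0,0), heading=0, pen down
FD 6: (0,0) -> (6,0) [heading=0, draw]
RT 35: heading 0 -> 325
BK 1: (6,0) -> (5.181,0.574) [heading=325, draw]
RT 150: heading 325 -> 175
FD 2: (5.181,0.574) -> (3.188,0.748) [heading=175, draw]
REPEAT 4 [
  -- iteration 1/4 --
  LT 30: heading 175 -> 205
  RT 257: heading 205 -> 308
  RT 263: heading 308 -> 45
  BK 15: (3.188,0.748) -> (-7.418,-9.859) [heading=45, draw]
  -- iteration 2/4 --
  LT 30: heading 45 -> 75
  RT 257: heading 75 -> 178
  RT 263: heading 178 -> 275
  BK 15: (-7.418,-9.859) -> (-8.725,5.084) [heading=275, draw]
  -- iteration 3/4 --
  LT 30: heading 275 -> 305
  RT 257: heading 305 -> 48
  RT 263: heading 48 -> 145
  BK 15: (-8.725,5.084) -> (3.562,-3.519) [heading=145, draw]
  -- iteration 4/4 --
  LT 30: heading 145 -> 175
  RT 257: heading 175 -> 278
  RT 263: heading 278 -> 15
  BK 15: (3.562,-3.519) -> (-10.927,-7.402) [heading=15, draw]
]
FD 12: (-10.927,-7.402) -> (0.664,-4.296) [heading=15, draw]
FD 9: (0.664,-4.296) -> (9.357,-1.967) [heading=15, draw]
FD 11: (9.357,-1.967) -> (19.983,0.88) [heading=15, draw]
RT 5: heading 15 -> 10
BK 4: (19.983,0.88) -> (16.043,0.186) [heading=10, draw]
Final: pos=(16.043,0.186), heading=10, 11 segment(s) drawn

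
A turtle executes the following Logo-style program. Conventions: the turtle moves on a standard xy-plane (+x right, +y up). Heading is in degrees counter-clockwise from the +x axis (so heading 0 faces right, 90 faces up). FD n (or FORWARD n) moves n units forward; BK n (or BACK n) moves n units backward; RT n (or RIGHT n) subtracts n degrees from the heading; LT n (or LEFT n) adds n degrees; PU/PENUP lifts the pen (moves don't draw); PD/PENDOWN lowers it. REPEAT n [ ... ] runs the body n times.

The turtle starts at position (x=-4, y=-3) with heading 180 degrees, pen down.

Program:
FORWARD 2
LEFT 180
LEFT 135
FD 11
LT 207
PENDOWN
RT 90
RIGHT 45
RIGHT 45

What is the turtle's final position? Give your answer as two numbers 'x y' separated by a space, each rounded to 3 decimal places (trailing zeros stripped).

Executing turtle program step by step:
Start: pos=(-4,-3), heading=180, pen down
FD 2: (-4,-3) -> (-6,-3) [heading=180, draw]
LT 180: heading 180 -> 0
LT 135: heading 0 -> 135
FD 11: (-6,-3) -> (-13.778,4.778) [heading=135, draw]
LT 207: heading 135 -> 342
PD: pen down
RT 90: heading 342 -> 252
RT 45: heading 252 -> 207
RT 45: heading 207 -> 162
Final: pos=(-13.778,4.778), heading=162, 2 segment(s) drawn

Answer: -13.778 4.778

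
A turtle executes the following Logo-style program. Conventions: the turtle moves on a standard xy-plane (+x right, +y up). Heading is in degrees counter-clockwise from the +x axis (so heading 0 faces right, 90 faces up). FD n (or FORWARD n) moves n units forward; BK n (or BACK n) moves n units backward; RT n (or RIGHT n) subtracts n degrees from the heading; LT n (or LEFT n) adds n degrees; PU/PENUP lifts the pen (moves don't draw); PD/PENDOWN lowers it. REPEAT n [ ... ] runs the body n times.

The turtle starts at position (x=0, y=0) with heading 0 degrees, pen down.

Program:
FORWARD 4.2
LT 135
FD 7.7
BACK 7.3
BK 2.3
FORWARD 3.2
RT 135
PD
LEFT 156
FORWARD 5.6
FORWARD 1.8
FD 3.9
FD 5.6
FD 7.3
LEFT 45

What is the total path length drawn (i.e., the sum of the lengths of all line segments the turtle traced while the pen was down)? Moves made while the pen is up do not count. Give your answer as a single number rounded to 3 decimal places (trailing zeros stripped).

Answer: 48.9

Derivation:
Executing turtle program step by step:
Start: pos=(0,0), heading=0, pen down
FD 4.2: (0,0) -> (4.2,0) [heading=0, draw]
LT 135: heading 0 -> 135
FD 7.7: (4.2,0) -> (-1.245,5.445) [heading=135, draw]
BK 7.3: (-1.245,5.445) -> (3.917,0.283) [heading=135, draw]
BK 2.3: (3.917,0.283) -> (5.544,-1.344) [heading=135, draw]
FD 3.2: (5.544,-1.344) -> (3.281,0.919) [heading=135, draw]
RT 135: heading 135 -> 0
PD: pen down
LT 156: heading 0 -> 156
FD 5.6: (3.281,0.919) -> (-1.835,3.197) [heading=156, draw]
FD 1.8: (-1.835,3.197) -> (-3.479,3.929) [heading=156, draw]
FD 3.9: (-3.479,3.929) -> (-7.042,5.515) [heading=156, draw]
FD 5.6: (-7.042,5.515) -> (-12.158,7.793) [heading=156, draw]
FD 7.3: (-12.158,7.793) -> (-18.827,10.762) [heading=156, draw]
LT 45: heading 156 -> 201
Final: pos=(-18.827,10.762), heading=201, 10 segment(s) drawn

Segment lengths:
  seg 1: (0,0) -> (4.2,0), length = 4.2
  seg 2: (4.2,0) -> (-1.245,5.445), length = 7.7
  seg 3: (-1.245,5.445) -> (3.917,0.283), length = 7.3
  seg 4: (3.917,0.283) -> (5.544,-1.344), length = 2.3
  seg 5: (5.544,-1.344) -> (3.281,0.919), length = 3.2
  seg 6: (3.281,0.919) -> (-1.835,3.197), length = 5.6
  seg 7: (-1.835,3.197) -> (-3.479,3.929), length = 1.8
  seg 8: (-3.479,3.929) -> (-7.042,5.515), length = 3.9
  seg 9: (-7.042,5.515) -> (-12.158,7.793), length = 5.6
  seg 10: (-12.158,7.793) -> (-18.827,10.762), length = 7.3
Total = 48.9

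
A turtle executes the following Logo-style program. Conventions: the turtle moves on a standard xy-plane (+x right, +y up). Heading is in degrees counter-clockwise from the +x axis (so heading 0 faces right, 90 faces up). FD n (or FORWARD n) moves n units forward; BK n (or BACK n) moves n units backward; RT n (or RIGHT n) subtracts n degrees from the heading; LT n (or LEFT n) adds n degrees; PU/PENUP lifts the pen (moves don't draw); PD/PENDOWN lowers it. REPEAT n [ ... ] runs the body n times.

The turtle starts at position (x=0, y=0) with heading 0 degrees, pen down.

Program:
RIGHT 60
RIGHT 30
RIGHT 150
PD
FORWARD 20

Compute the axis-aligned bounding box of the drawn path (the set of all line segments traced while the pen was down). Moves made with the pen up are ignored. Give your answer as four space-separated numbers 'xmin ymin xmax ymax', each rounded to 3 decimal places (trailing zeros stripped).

Executing turtle program step by step:
Start: pos=(0,0), heading=0, pen down
RT 60: heading 0 -> 300
RT 30: heading 300 -> 270
RT 150: heading 270 -> 120
PD: pen down
FD 20: (0,0) -> (-10,17.321) [heading=120, draw]
Final: pos=(-10,17.321), heading=120, 1 segment(s) drawn

Segment endpoints: x in {-10, 0}, y in {0, 17.321}
xmin=-10, ymin=0, xmax=0, ymax=17.321

Answer: -10 0 0 17.321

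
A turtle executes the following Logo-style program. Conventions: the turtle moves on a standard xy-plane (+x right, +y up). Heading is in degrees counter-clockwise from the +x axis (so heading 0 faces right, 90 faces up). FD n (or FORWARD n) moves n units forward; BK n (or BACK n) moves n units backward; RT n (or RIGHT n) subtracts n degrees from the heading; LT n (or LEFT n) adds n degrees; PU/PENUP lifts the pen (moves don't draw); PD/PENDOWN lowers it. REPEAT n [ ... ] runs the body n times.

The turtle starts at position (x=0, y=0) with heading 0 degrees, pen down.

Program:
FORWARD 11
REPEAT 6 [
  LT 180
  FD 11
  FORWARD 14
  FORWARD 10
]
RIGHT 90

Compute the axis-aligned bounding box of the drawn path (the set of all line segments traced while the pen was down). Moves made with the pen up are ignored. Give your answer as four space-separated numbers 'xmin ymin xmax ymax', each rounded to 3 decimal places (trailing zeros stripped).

Executing turtle program step by step:
Start: pos=(0,0), heading=0, pen down
FD 11: (0,0) -> (11,0) [heading=0, draw]
REPEAT 6 [
  -- iteration 1/6 --
  LT 180: heading 0 -> 180
  FD 11: (11,0) -> (0,0) [heading=180, draw]
  FD 14: (0,0) -> (-14,0) [heading=180, draw]
  FD 10: (-14,0) -> (-24,0) [heading=180, draw]
  -- iteration 2/6 --
  LT 180: heading 180 -> 0
  FD 11: (-24,0) -> (-13,0) [heading=0, draw]
  FD 14: (-13,0) -> (1,0) [heading=0, draw]
  FD 10: (1,0) -> (11,0) [heading=0, draw]
  -- iteration 3/6 --
  LT 180: heading 0 -> 180
  FD 11: (11,0) -> (0,0) [heading=180, draw]
  FD 14: (0,0) -> (-14,0) [heading=180, draw]
  FD 10: (-14,0) -> (-24,0) [heading=180, draw]
  -- iteration 4/6 --
  LT 180: heading 180 -> 0
  FD 11: (-24,0) -> (-13,0) [heading=0, draw]
  FD 14: (-13,0) -> (1,0) [heading=0, draw]
  FD 10: (1,0) -> (11,0) [heading=0, draw]
  -- iteration 5/6 --
  LT 180: heading 0 -> 180
  FD 11: (11,0) -> (0,0) [heading=180, draw]
  FD 14: (0,0) -> (-14,0) [heading=180, draw]
  FD 10: (-14,0) -> (-24,0) [heading=180, draw]
  -- iteration 6/6 --
  LT 180: heading 180 -> 0
  FD 11: (-24,0) -> (-13,0) [heading=0, draw]
  FD 14: (-13,0) -> (1,0) [heading=0, draw]
  FD 10: (1,0) -> (11,0) [heading=0, draw]
]
RT 90: heading 0 -> 270
Final: pos=(11,0), heading=270, 19 segment(s) drawn

Segment endpoints: x in {-24, -14, -13, 0, 1, 11}, y in {0, 0, 0, 0, 0, 0, 0, 0, 0, 0, 0, 0, 0, 0, 0, 0, 0, 0, 0}
xmin=-24, ymin=0, xmax=11, ymax=0

Answer: -24 0 11 0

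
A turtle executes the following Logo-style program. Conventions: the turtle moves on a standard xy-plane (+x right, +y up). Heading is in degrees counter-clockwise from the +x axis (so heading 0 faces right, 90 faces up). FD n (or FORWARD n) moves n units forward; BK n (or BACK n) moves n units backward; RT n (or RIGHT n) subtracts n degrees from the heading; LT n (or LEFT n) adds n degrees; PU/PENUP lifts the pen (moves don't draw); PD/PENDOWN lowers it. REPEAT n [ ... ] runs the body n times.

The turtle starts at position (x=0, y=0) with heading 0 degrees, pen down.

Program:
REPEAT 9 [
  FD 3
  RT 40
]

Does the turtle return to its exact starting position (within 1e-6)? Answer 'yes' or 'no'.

Executing turtle program step by step:
Start: pos=(0,0), heading=0, pen down
REPEAT 9 [
  -- iteration 1/9 --
  FD 3: (0,0) -> (3,0) [heading=0, draw]
  RT 40: heading 0 -> 320
  -- iteration 2/9 --
  FD 3: (3,0) -> (5.298,-1.928) [heading=320, draw]
  RT 40: heading 320 -> 280
  -- iteration 3/9 --
  FD 3: (5.298,-1.928) -> (5.819,-4.883) [heading=280, draw]
  RT 40: heading 280 -> 240
  -- iteration 4/9 --
  FD 3: (5.819,-4.883) -> (4.319,-7.481) [heading=240, draw]
  RT 40: heading 240 -> 200
  -- iteration 5/9 --
  FD 3: (4.319,-7.481) -> (1.5,-8.507) [heading=200, draw]
  RT 40: heading 200 -> 160
  -- iteration 6/9 --
  FD 3: (1.5,-8.507) -> (-1.319,-7.481) [heading=160, draw]
  RT 40: heading 160 -> 120
  -- iteration 7/9 --
  FD 3: (-1.319,-7.481) -> (-2.819,-4.883) [heading=120, draw]
  RT 40: heading 120 -> 80
  -- iteration 8/9 --
  FD 3: (-2.819,-4.883) -> (-2.298,-1.928) [heading=80, draw]
  RT 40: heading 80 -> 40
  -- iteration 9/9 --
  FD 3: (-2.298,-1.928) -> (0,0) [heading=40, draw]
  RT 40: heading 40 -> 0
]
Final: pos=(0,0), heading=0, 9 segment(s) drawn

Start position: (0, 0)
Final position: (0, 0)
Distance = 0; < 1e-6 -> CLOSED

Answer: yes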